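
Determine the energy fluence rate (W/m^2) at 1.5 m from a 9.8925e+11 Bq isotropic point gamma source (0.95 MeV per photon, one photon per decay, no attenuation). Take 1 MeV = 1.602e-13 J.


psi = A * E * 1.602e-13 / (4*pi*r^2)
psi = 9.8925e+11 * 0.95 * 1.602e-13 / (4*pi*1.5^2)
psi = 0.0053248 W/m^2

0.0053248


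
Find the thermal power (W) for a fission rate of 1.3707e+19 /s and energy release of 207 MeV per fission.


P = fission_rate * E_MeV * 1.602e-13
P = 1.3707e+19 * 207 * 1.602e-13
P = 4.5454e+08 W

4.5454e+08


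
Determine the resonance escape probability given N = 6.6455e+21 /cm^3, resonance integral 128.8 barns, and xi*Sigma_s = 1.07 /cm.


p = exp(-N * I * 1e-24 / (xi*Sigma_s))
p = exp(-6.6455e+21 * 128.8 * 1e-24 / 1.07)
p = 0.44935

0.44935


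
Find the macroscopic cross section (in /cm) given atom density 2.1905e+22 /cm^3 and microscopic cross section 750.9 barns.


Sigma = N * sigma_barns * 1e-24
Sigma = 2.1905e+22 * 750.9 * 1e-24
Sigma = 16.448 /cm

16.448


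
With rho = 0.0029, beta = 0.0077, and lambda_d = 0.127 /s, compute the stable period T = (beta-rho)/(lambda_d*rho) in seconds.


T = (beta - rho) / (lambda_d * rho)
T = (0.0077 - 0.0029) / (0.127 * 0.0029)
T = 13.033 s

13.033


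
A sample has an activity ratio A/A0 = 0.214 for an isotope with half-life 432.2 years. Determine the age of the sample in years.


lambda = ln(2) / t_half = ln(2) / 432.2 = 0.001603765 /yr
t = -ln(A/A0) / lambda
t = -ln(0.214) / 0.001603765
t = 961.35 yr

961.35


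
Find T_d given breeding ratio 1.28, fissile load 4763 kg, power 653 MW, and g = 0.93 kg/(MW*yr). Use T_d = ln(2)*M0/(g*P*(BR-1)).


Breeding gain G = BR - 1 = 1.28 - 1 = 0.28
Fissile production rate = g * P * G = 0.93 * 653 * 0.28 = 170.0412 kg/yr
T_d = ln(2) * M0 / (g * P * G)
T_d = ln(2) * 4763 / 170.0412 = 19.416 yr

19.416


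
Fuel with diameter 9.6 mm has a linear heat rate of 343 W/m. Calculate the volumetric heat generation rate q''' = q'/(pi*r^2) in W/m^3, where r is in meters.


r = D / 2 / 1000 = 9.6 / 2 / 1000 = 0.0048 m
q''' = q' / (pi * r^2)
q''' = 343 / (pi * 0.0048^2)
q''' = 4.7387e+06 W/m^3

4.7387e+06


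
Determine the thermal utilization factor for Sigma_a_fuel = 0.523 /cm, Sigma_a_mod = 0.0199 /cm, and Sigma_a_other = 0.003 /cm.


f = Sigma_a_fuel / (Sigma_a_fuel + Sigma_a_mod + Sigma_a_other)
f = 0.523 / (0.523 + 0.0199 + 0.003)
f = 0.95805

0.95805


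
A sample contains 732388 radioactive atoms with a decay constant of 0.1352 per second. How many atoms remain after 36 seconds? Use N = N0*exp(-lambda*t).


N = N0 * exp(-lambda * t)
N = 732388 * exp(-0.1352 * 36)
N = 5635.6

5635.6


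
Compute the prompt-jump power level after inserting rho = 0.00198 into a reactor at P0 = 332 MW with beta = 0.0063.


P1/P0 = beta / (beta - rho)
P1/P0 = 0.0063 / (0.0063 - 0.00198) = 1.458333
P1 = 332 * 1.458333 = 484.17 MW

484.17


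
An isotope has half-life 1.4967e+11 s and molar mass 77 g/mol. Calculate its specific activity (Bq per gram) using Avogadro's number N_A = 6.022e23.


lambda = ln(2) / t_half = ln(2) / 1.4967e+11 = 4.631170e-12 /s
SA = lambda * N_A / M
SA = 4.631170e-12 * 6.022e23 / 77
SA = 3.6219e+10 Bq/g

3.6219e+10


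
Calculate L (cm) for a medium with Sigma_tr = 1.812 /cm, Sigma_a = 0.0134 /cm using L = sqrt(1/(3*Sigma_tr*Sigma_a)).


D = 1 / (3 * Sigma_tr) = 1 / (3 * 1.812) = 0.1839588 cm
L = sqrt(D / Sigma_a)
L = sqrt(0.1839588 / 0.0134)
L = 3.7052 cm

3.7052


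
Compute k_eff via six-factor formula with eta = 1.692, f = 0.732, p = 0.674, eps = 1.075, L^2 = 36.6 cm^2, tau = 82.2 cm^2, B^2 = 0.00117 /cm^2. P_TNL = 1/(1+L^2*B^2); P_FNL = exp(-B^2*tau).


k_inf = eta*f*p*eps = 1.692*0.732*0.674*1.075 = 0.8973871
P_TNL = 1/(1 + L^2*B^2) = 1/(1 + 36.6*0.00117) = 0.9589364
P_FNL = exp(-B^2*tau) = exp(-0.00117*82.2) = 0.9083060
k_eff = k_inf * P_TNL * P_FNL = 0.8973871 * 0.9589364 * 0.9083060
k_eff = 0.78163

0.78163


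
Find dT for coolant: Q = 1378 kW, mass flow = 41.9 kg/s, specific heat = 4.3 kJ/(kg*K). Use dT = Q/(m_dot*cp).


dT = Q / (m_dot * cp)
dT = 1378 / (41.9 * 4.3)
dT = 7.6483 C

7.6483


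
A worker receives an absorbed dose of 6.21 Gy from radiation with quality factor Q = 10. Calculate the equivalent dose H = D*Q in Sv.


H = D * Q
H = 6.21 * 10
H = 62.100 Sv

62.100


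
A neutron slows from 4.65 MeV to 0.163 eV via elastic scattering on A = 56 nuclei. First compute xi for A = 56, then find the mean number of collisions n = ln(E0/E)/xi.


xi = 1 + (A-1)^2/(2A)*ln((A-1)/(A+1)) = 0.03529286 (for A = 56)
n = ln(E0/E) / xi
n = ln(4.65e6 / 0.163) / 0.03529286
n = ln(2.852761e+07) / 0.03529286 = 486.40

486.40


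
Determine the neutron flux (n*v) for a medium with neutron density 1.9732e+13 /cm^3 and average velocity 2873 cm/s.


phi = n * v
phi = 1.9732e+13 * 2873
phi = 5.6690e+16 /cm^2/s

5.6690e+16


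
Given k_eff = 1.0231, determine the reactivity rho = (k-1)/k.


rho = (k_eff - 1) / k_eff
rho = (1.0231 - 1) / 1.0231
rho = 0.022578

0.022578


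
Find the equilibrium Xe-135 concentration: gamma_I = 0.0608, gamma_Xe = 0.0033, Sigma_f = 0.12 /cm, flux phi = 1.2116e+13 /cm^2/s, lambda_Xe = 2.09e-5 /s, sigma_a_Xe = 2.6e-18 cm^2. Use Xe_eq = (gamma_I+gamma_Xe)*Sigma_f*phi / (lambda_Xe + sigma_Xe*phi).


Xe_eq = (gamma_I + gamma_Xe) * Sigma_f * phi / (lambda_Xe + sigma_Xe * phi)
Numerator = (0.0608 + 0.0033) * 0.12 * 1.2116e+13 = 9.319627e+10
Denominator = 2.09e-5 + 2.6e-18 * 1.2116e+13 = 5.240160e-05
Xe_eq = 9.319627e+10 / 5.240160e-05 = 1.7785e+15 /cm^3

1.7785e+15


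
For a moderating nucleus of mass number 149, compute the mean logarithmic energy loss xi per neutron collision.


xi = 1 + (A-1)^2/(2A) * ln((A-1)/(A+1))
xi = 1 + (149-1)^2/(2*149) * ln((149-1)/(149 +1))
xi = 0.013363

0.013363


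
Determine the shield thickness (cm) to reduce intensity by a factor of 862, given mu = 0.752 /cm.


x = ln(factor) / mu
x = ln(862) / 0.752
x = 8.9884 cm

8.9884


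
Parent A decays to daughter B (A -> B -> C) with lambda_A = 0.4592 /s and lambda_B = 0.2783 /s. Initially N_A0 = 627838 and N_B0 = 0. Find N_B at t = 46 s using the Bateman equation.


N_B(t) = lambda_A * N_A0 / (lambda_B - lambda_A) * [exp(-lambda_A*t) - exp(-lambda_B*t)]
exp(-0.4592*46) = 6.703642e-10; exp(-0.2783*46) = 2.755808e-06
N_B = 0.4592 * 627838 / (0.2783 - 0.4592) * (6.703642e-10 - 2.755808e-06)
N_B = 4.3909

4.3909


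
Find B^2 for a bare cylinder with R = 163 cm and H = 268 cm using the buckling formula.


B^2 = (2.405/R)^2 + (pi/H)^2
B^2 = (2.405/163)^2 + (pi/268)^2
B^2 = 3.5511e-04 /cm^2

3.5511e-04


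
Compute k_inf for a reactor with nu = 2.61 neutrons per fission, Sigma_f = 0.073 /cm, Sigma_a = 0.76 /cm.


k_inf = nu * Sigma_f / Sigma_a
k_inf = 2.61 * 0.073 / 0.76
k_inf = 0.25070

0.25070


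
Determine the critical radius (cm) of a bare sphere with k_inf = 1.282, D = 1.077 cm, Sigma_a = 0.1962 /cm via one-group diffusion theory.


L^2 = D / Sigma_a = 1.077 / 0.1962 = 5.489297 cm^2
B_m^2 = (k_inf - 1) / L^2 = (1.282 - 1) / 5.489297 = 0.05137270 /cm^2
For a bare sphere: B_g = pi/R, so R_c = pi / sqrt(B_m^2)
R_c = pi / sqrt(0.05137270) = 13.861 cm

13.861


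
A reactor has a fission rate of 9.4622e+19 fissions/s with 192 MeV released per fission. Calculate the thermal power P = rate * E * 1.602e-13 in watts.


P = fission_rate * E_MeV * 1.602e-13
P = 9.4622e+19 * 192 * 1.602e-13
P = 2.9104e+09 W

2.9104e+09


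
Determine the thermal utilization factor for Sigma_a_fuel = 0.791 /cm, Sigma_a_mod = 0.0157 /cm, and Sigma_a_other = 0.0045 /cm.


f = Sigma_a_fuel / (Sigma_a_fuel + Sigma_a_mod + Sigma_a_other)
f = 0.791 / (0.791 + 0.0157 + 0.0045)
f = 0.97510

0.97510


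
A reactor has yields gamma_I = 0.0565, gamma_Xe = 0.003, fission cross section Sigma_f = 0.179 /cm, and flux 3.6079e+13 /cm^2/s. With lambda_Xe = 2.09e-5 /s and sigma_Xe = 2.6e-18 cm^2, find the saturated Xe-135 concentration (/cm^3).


Xe_eq = (gamma_I + gamma_Xe) * Sigma_f * phi / (lambda_Xe + sigma_Xe * phi)
Numerator = (0.0565 + 0.003) * 0.179 * 3.6079e+13 = 3.842594e+11
Denominator = 2.09e-5 + 2.6e-18 * 3.6079e+13 = 1.147054e-04
Xe_eq = 3.842594e+11 / 1.147054e-04 = 3.3500e+15 /cm^3

3.3500e+15


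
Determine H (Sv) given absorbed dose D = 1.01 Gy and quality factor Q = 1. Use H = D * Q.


H = D * Q
H = 1.01 * 1
H = 1.0100 Sv

1.0100


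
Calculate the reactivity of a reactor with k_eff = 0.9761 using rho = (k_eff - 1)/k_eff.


rho = (k_eff - 1) / k_eff
rho = (0.9761 - 1) / 0.9761
rho = -0.024485

-0.024485


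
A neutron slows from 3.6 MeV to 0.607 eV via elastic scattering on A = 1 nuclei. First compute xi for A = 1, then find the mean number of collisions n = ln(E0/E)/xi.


xi = 1 + (A-1)^2/(2A)*ln((A-1)/(A+1)) = 1 (for A = 1)
n = ln(E0/E) / xi
n = ln(3.6e6 / 0.607) / 1
n = ln(5.930807e+06) / 1 = 15.596

15.596


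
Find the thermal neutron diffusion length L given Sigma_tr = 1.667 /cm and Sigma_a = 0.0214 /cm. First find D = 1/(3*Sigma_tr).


D = 1 / (3 * Sigma_tr) = 1 / (3 * 1.667) = 0.1999600 cm
L = sqrt(D / Sigma_a)
L = sqrt(0.1999600 / 0.0214)
L = 3.0568 cm

3.0568


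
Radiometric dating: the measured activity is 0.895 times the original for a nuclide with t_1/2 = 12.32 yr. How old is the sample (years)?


lambda = ln(2) / t_half = ln(2) / 12.32 = 0.05626195 /yr
t = -ln(A/A0) / lambda
t = -ln(0.895) / 0.05626195
t = 1.9717 yr

1.9717


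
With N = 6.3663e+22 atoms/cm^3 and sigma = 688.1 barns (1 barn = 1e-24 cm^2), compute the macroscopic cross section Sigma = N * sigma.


Sigma = N * sigma_barns * 1e-24
Sigma = 6.3663e+22 * 688.1 * 1e-24
Sigma = 43.807 /cm

43.807


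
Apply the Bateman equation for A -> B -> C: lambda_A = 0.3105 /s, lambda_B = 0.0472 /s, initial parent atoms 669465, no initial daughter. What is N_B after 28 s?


N_B(t) = lambda_A * N_A0 / (lambda_B - lambda_A) * [exp(-lambda_A*t) - exp(-lambda_B*t)]
exp(-0.3105*28) = 1.675883e-04; exp(-0.0472*28) = 0.2667082
N_B = 0.3105 * 669465 / (0.0472 - 0.3105) * (1.675883e-04 - 0.2667082)
N_B = 210427

210427


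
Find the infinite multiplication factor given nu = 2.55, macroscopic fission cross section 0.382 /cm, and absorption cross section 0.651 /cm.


k_inf = nu * Sigma_f / Sigma_a
k_inf = 2.55 * 0.382 / 0.651
k_inf = 1.4963

1.4963


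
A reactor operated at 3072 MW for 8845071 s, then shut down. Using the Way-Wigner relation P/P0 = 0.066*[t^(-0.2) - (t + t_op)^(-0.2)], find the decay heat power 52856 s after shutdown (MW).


P/P0 = 0.066 * [t^(-0.2) - (t + t_op)^(-0.2)]
P/P0 = 0.066 * [52856^(-0.2) - (52856 + 8845071)^(-0.2)]
P/P0 = 0.066 * [0.1136007 - 0.04075137] = 0.004808056
P = 3072 * 0.004808056 = 14.770 MW

14.770


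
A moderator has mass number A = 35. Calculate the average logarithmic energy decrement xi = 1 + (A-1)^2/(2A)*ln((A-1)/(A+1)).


xi = 1 + (A-1)^2/(2A) * ln((A-1)/(A+1))
xi = 1 + (35-1)^2/(2*35) * ln((35-1)/(35 +1))
xi = 0.056070

0.056070


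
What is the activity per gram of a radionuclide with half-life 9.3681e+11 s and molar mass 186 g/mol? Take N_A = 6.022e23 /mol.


lambda = ln(2) / t_half = ln(2) / 9.3681e+11 = 7.399016e-13 /s
SA = lambda * N_A / M
SA = 7.399016e-13 * 6.022e23 / 186
SA = 2.3955e+09 Bq/g

2.3955e+09


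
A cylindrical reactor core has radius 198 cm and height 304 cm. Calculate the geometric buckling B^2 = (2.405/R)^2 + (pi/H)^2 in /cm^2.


B^2 = (2.405/R)^2 + (pi/H)^2
B^2 = (2.405/198)^2 + (pi/304)^2
B^2 = 2.5433e-04 /cm^2

2.5433e-04


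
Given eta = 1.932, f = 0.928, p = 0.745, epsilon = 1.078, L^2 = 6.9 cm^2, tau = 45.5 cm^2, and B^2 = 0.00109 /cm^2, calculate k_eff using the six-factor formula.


k_inf = eta*f*p*eps = 1.932*0.928*0.745*1.078 = 1.439893
P_TNL = 1/(1 + L^2*B^2) = 1/(1 + 6.9*0.00109) = 0.9925351
P_FNL = exp(-B^2*tau) = exp(-0.00109*45.5) = 0.9516148
k_eff = k_inf * P_TNL * P_FNL = 1.439893 * 0.9925351 * 0.9516148
k_eff = 1.3600

1.3600


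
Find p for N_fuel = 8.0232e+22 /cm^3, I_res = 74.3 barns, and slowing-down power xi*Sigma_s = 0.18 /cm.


p = exp(-N * I * 1e-24 / (xi*Sigma_s))
p = exp(-8.0232e+22 * 74.3 * 1e-24 / 0.18)
p = 4.1404e-15

4.1404e-15


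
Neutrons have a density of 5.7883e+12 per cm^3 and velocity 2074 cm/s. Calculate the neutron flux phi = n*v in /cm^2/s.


phi = n * v
phi = 5.7883e+12 * 2074
phi = 1.2005e+16 /cm^2/s

1.2005e+16


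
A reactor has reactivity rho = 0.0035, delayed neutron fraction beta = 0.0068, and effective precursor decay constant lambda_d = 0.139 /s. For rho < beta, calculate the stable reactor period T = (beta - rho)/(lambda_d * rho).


T = (beta - rho) / (lambda_d * rho)
T = (0.0068 - 0.0035) / (0.139 * 0.0035)
T = 6.7831 s

6.7831


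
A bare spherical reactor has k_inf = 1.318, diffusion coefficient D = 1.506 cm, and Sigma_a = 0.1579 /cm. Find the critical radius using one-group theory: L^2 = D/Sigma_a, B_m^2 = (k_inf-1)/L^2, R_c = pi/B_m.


L^2 = D / Sigma_a = 1.506 / 0.1579 = 9.537682 cm^2
B_m^2 = (k_inf - 1) / L^2 = (1.318 - 1) / 9.537682 = 0.03334143 /cm^2
For a bare sphere: B_g = pi/R, so R_c = pi / sqrt(B_m^2)
R_c = pi / sqrt(0.03334143) = 17.205 cm

17.205


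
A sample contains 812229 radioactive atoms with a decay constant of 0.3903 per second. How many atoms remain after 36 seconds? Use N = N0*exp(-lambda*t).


N = N0 * exp(-lambda * t)
N = 812229 * exp(-0.3903 * 36)
N = 0.64194

0.64194


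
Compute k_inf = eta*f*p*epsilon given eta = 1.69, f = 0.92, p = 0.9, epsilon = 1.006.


k_inf = eta * f * p * epsilon
k_inf = 1.69 * 0.92 * 0.9 * 1.006
k_inf = 1.4077

1.4077


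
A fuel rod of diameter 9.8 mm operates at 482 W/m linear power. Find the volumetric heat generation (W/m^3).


r = D / 2 / 1000 = 9.8 / 2 / 1000 = 0.0049 m
q''' = q' / (pi * r^2)
q''' = 482 / (pi * 0.0049^2)
q''' = 6.3901e+06 W/m^3

6.3901e+06


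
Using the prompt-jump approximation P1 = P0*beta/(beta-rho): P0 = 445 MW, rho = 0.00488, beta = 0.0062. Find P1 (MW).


P1/P0 = beta / (beta - rho)
P1/P0 = 0.0062 / (0.0062 - 0.00488) = 4.696970
P1 = 445 * 4.696970 = 2090.2 MW

2090.2


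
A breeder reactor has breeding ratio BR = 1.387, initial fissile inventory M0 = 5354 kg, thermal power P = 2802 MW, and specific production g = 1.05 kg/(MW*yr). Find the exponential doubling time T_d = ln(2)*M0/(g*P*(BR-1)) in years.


Breeding gain G = BR - 1 = 1.387 - 1 = 0.387
Fissile production rate = g * P * G = 1.05 * 2802 * 0.387 = 1138.5927 kg/yr
T_d = ln(2) * M0 / (g * P * G)
T_d = ln(2) * 5354 / 1138.5927 = 3.2594 yr

3.2594


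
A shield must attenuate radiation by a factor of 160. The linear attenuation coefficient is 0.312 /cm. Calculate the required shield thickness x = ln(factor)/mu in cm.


x = ln(factor) / mu
x = ln(160) / 0.312
x = 16.267 cm

16.267


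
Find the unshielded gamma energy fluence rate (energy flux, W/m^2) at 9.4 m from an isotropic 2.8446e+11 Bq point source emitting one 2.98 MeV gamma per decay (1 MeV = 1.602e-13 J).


psi = A * E * 1.602e-13 / (4*pi*r^2)
psi = 2.8446e+11 * 2.98 * 1.602e-13 / (4*pi*9.4^2)
psi = 1.2230e-04 W/m^2

1.2230e-04


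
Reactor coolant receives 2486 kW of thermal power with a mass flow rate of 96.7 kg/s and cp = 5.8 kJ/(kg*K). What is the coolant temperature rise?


dT = Q / (m_dot * cp)
dT = 2486 / (96.7 * 5.8)
dT = 4.4325 C

4.4325


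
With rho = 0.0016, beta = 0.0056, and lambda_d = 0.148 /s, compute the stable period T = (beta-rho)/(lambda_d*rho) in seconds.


T = (beta - rho) / (lambda_d * rho)
T = (0.0056 - 0.0016) / (0.148 * 0.0016)
T = 16.892 s

16.892


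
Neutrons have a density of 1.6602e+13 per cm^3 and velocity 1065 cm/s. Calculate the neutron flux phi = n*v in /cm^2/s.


phi = n * v
phi = 1.6602e+13 * 1065
phi = 1.7681e+16 /cm^2/s

1.7681e+16


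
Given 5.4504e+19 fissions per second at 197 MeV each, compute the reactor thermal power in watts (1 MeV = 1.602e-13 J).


P = fission_rate * E_MeV * 1.602e-13
P = 5.4504e+19 * 197 * 1.602e-13
P = 1.7201e+09 W

1.7201e+09


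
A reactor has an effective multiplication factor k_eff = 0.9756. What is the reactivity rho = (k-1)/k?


rho = (k_eff - 1) / k_eff
rho = (0.9756 - 1) / 0.9756
rho = -0.025010

-0.025010


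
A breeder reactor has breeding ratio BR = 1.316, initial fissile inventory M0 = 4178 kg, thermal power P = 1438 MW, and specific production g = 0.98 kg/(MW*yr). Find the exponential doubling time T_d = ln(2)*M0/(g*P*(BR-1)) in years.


Breeding gain G = BR - 1 = 1.316 - 1 = 0.316
Fissile production rate = g * P * G = 0.98 * 1438 * 0.316 = 445.31984 kg/yr
T_d = ln(2) * M0 / (g * P * G)
T_d = ln(2) * 4178 / 445.31984 = 6.5031 yr

6.5031


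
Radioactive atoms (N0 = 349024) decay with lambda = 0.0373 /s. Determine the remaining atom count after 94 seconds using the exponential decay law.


N = N0 * exp(-lambda * t)
N = 349024 * exp(-0.0373 * 94)
N = 10474

10474


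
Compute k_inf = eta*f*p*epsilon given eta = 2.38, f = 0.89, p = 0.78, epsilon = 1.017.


k_inf = eta * f * p * epsilon
k_inf = 2.38 * 0.89 * 0.78 * 1.017
k_inf = 1.6803

1.6803


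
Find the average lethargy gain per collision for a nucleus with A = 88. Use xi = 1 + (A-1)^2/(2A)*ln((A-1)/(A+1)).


xi = 1 + (A-1)^2/(2A) * ln((A-1)/(A+1))
xi = 1 + (88-1)^2/(2*88) * ln((88-1)/(88 +1))
xi = 0.022556

0.022556


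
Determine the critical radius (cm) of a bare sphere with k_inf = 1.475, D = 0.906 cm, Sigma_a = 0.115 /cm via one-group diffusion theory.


L^2 = D / Sigma_a = 0.906 / 0.115 = 7.878261 cm^2
B_m^2 = (k_inf - 1) / L^2 = (1.475 - 1) / 7.878261 = 0.06029249 /cm^2
For a bare sphere: B_g = pi/R, so R_c = pi / sqrt(B_m^2)
R_c = pi / sqrt(0.06029249) = 12.794 cm

12.794


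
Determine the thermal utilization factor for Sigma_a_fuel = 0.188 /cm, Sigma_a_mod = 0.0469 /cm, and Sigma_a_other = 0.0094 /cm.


f = Sigma_a_fuel / (Sigma_a_fuel + Sigma_a_mod + Sigma_a_other)
f = 0.188 / (0.188 + 0.0469 + 0.0094)
f = 0.76955

0.76955


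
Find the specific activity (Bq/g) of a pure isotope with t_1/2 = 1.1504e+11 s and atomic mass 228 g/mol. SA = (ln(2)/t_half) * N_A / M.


lambda = ln(2) / t_half = ln(2) / 1.1504e+11 = 6.025271e-12 /s
SA = lambda * N_A / M
SA = 6.025271e-12 * 6.022e23 / 228
SA = 1.5914e+10 Bq/g

1.5914e+10


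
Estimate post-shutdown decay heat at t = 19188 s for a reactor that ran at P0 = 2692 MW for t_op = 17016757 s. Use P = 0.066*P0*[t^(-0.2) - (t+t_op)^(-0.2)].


P/P0 = 0.066 * [t^(-0.2) - (t + t_op)^(-0.2)]
P/P0 = 0.066 * [19188^(-0.2) - (19188 + 17016757)^(-0.2)]
P/P0 = 0.066 * [0.1391214 - 0.03578712] = 0.006820062
P = 2692 * 0.006820062 = 18.360 MW

18.360


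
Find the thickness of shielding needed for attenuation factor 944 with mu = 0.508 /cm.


x = ln(factor) / mu
x = ln(944) / 0.508
x = 13.485 cm

13.485


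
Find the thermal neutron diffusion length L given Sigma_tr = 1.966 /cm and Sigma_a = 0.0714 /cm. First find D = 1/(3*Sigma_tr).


D = 1 / (3 * Sigma_tr) = 1 / (3 * 1.966) = 0.1695490 cm
L = sqrt(D / Sigma_a)
L = sqrt(0.1695490 / 0.0714)
L = 1.5410 cm

1.5410


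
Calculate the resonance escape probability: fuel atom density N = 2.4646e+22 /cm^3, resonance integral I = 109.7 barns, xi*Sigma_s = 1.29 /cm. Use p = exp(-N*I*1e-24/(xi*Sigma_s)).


p = exp(-N * I * 1e-24 / (xi*Sigma_s))
p = exp(-2.4646e+22 * 109.7 * 1e-24 / 1.29)
p = 0.12296

0.12296


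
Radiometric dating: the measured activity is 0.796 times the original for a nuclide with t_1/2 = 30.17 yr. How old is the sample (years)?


lambda = ln(2) / t_half = ln(2) / 30.17 = 0.02297472 /yr
t = -ln(A/A0) / lambda
t = -ln(0.796) / 0.02297472
t = 9.9307 yr

9.9307


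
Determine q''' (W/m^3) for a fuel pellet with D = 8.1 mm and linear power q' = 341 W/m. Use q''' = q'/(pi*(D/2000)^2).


r = D / 2 / 1000 = 8.1 / 2 / 1000 = 0.00405 m
q''' = q' / (pi * r^2)
q''' = 341 / (pi * 0.00405^2)
q''' = 6.6175e+06 W/m^3

6.6175e+06


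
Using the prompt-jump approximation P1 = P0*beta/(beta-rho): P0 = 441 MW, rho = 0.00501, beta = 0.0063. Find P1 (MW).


P1/P0 = beta / (beta - rho)
P1/P0 = 0.0063 / (0.0063 - 0.00501) = 4.883721
P1 = 441 * 4.883721 = 2153.7 MW

2153.7


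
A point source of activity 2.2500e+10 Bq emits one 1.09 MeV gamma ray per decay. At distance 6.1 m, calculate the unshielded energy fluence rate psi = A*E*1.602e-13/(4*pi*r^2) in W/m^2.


psi = A * E * 1.602e-13 / (4*pi*r^2)
psi = 2.2500e+10 * 1.09 * 1.602e-13 / (4*pi*6.1^2)
psi = 8.4024e-06 W/m^2

8.4024e-06


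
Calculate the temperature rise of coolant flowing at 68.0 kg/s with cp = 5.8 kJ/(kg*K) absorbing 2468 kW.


dT = Q / (m_dot * cp)
dT = 2468 / (68.0 * 5.8)
dT = 6.2576 C

6.2576


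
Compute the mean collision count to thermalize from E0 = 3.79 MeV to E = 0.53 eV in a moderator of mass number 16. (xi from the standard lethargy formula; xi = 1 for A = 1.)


xi = 1 + (A-1)^2/(2A)*ln((A-1)/(A+1)) = 0.1199467 (for A = 16)
n = ln(E0/E) / xi
n = ln(3.79e6 / 0.53) / 0.1199467
n = ln(7.150943e+06) / 0.1199467 = 131.58

131.58


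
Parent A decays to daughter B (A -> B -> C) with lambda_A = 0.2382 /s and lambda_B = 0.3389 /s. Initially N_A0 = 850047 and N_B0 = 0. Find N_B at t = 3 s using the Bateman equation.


N_B(t) = lambda_A * N_A0 / (lambda_B - lambda_A) * [exp(-lambda_A*t) - exp(-lambda_B*t)]
exp(-0.2382*3) = 0.4893878; exp(-0.3389*3) = 0.3617869
N_B = 0.2382 * 850047 / (0.3389 - 0.2382) * (0.4893878 - 0.3617869)
N_B = 256572

256572


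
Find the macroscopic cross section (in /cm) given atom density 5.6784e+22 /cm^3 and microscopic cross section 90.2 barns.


Sigma = N * sigma_barns * 1e-24
Sigma = 5.6784e+22 * 90.2 * 1e-24
Sigma = 5.1219 /cm

5.1219


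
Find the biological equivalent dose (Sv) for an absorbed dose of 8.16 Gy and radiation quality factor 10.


H = D * Q
H = 8.16 * 10
H = 81.600 Sv

81.600


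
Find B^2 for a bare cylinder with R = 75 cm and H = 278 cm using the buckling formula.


B^2 = (2.405/R)^2 + (pi/H)^2
B^2 = (2.405/75)^2 + (pi/278)^2
B^2 = 0.0011560 /cm^2

0.0011560


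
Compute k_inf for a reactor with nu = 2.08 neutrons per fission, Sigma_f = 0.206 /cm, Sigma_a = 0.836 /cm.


k_inf = nu * Sigma_f / Sigma_a
k_inf = 2.08 * 0.206 / 0.836
k_inf = 0.51254

0.51254


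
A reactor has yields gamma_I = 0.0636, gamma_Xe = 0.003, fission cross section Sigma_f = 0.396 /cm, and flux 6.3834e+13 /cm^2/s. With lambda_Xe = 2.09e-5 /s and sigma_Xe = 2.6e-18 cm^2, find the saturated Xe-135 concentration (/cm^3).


Xe_eq = (gamma_I + gamma_Xe) * Sigma_f * phi / (lambda_Xe + sigma_Xe * phi)
Numerator = (0.0636 + 0.003) * 0.396 * 6.3834e+13 = 1.683532e+12
Denominator = 2.09e-5 + 2.6e-18 * 6.3834e+13 = 1.868684e-04
Xe_eq = 1.683532e+12 / 1.868684e-04 = 9.0092e+15 /cm^3

9.0092e+15


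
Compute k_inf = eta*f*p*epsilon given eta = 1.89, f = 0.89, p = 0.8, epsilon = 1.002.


k_inf = eta * f * p * epsilon
k_inf = 1.89 * 0.89 * 0.8 * 1.002
k_inf = 1.3484

1.3484


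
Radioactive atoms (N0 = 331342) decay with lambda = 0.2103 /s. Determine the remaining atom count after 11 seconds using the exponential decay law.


N = N0 * exp(-lambda * t)
N = 331342 * exp(-0.2103 * 11)
N = 32781

32781


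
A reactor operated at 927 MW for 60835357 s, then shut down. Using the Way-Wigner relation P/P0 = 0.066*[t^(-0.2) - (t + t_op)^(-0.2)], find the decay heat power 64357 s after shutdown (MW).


P/P0 = 0.066 * [t^(-0.2) - (t + t_op)^(-0.2)]
P/P0 = 0.066 * [64357^(-0.2) - (64357 + 60835357)^(-0.2)]
P/P0 = 0.066 * [0.1092146 - 0.02773812] = 0.005377448
P = 927 * 0.005377448 = 4.9849 MW

4.9849


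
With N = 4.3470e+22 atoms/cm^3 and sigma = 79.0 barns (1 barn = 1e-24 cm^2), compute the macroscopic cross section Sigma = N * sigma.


Sigma = N * sigma_barns * 1e-24
Sigma = 4.3470e+22 * 79.0 * 1e-24
Sigma = 3.4341 /cm

3.4341


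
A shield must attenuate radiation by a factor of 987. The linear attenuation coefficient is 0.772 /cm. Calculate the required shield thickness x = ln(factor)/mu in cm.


x = ln(factor) / mu
x = ln(987) / 0.772
x = 8.9309 cm

8.9309


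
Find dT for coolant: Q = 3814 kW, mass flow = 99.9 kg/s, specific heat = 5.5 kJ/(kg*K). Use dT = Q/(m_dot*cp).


dT = Q / (m_dot * cp)
dT = 3814 / (99.9 * 5.5)
dT = 6.9415 C

6.9415


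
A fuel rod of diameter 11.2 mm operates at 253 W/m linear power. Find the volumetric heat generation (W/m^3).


r = D / 2 / 1000 = 11.2 / 2 / 1000 = 0.0056 m
q''' = q' / (pi * r^2)
q''' = 253 / (pi * 0.0056^2)
q''' = 2.5680e+06 W/m^3

2.5680e+06


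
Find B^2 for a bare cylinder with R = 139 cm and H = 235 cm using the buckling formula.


B^2 = (2.405/R)^2 + (pi/H)^2
B^2 = (2.405/139)^2 + (pi/235)^2
B^2 = 4.7808e-04 /cm^2

4.7808e-04


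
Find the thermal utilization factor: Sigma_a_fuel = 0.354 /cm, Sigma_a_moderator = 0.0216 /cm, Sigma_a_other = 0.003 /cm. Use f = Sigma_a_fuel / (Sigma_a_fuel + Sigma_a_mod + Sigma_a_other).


f = Sigma_a_fuel / (Sigma_a_fuel + Sigma_a_mod + Sigma_a_other)
f = 0.354 / (0.354 + 0.0216 + 0.003)
f = 0.93502

0.93502


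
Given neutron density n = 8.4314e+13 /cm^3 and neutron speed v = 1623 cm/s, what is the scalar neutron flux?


phi = n * v
phi = 8.4314e+13 * 1623
phi = 1.3684e+17 /cm^2/s

1.3684e+17


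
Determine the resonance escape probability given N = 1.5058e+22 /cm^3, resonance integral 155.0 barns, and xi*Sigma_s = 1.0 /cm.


p = exp(-N * I * 1e-24 / (xi*Sigma_s))
p = exp(-1.5058e+22 * 155.0 * 1e-24 / 1.0)
p = 0.096908

0.096908


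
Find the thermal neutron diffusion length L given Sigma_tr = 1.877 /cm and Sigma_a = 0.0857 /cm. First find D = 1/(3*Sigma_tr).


D = 1 / (3 * Sigma_tr) = 1 / (3 * 1.877) = 0.1775884 cm
L = sqrt(D / Sigma_a)
L = sqrt(0.1775884 / 0.0857)
L = 1.4395 cm

1.4395


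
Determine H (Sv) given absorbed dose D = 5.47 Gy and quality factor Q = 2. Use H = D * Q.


H = D * Q
H = 5.47 * 2
H = 10.940 Sv

10.940


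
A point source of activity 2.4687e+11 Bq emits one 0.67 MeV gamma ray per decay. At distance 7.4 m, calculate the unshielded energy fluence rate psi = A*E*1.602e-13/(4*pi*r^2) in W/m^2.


psi = A * E * 1.602e-13 / (4*pi*r^2)
psi = 2.4687e+11 * 0.67 * 1.602e-13 / (4*pi*7.4^2)
psi = 3.8506e-05 W/m^2

3.8506e-05


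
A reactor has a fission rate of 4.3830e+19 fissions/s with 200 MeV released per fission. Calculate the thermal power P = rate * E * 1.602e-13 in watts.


P = fission_rate * E_MeV * 1.602e-13
P = 4.3830e+19 * 200 * 1.602e-13
P = 1.4043e+09 W

1.4043e+09


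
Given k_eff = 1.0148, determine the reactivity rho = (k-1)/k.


rho = (k_eff - 1) / k_eff
rho = (1.0148 - 1) / 1.0148
rho = 0.014584

0.014584


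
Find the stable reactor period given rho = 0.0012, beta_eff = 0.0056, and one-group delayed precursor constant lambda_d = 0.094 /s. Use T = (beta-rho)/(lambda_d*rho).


T = (beta - rho) / (lambda_d * rho)
T = (0.0056 - 0.0012) / (0.094 * 0.0012)
T = 39.007 s

39.007


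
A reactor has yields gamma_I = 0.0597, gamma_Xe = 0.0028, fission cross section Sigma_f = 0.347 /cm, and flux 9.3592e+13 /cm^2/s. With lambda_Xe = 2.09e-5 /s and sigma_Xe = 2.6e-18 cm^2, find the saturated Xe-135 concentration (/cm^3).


Xe_eq = (gamma_I + gamma_Xe) * Sigma_f * phi / (lambda_Xe + sigma_Xe * phi)
Numerator = (0.0597 + 0.0028) * 0.347 * 9.3592e+13 = 2.029776e+12
Denominator = 2.09e-5 + 2.6e-18 * 9.3592e+13 = 2.642392e-04
Xe_eq = 2.029776e+12 / 2.642392e-04 = 7.6816e+15 /cm^3

7.6816e+15


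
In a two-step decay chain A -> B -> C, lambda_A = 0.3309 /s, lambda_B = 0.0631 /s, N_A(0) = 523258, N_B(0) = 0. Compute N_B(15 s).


N_B(t) = lambda_A * N_A0 / (lambda_B - lambda_A) * [exp(-lambda_A*t) - exp(-lambda_B*t)]
exp(-0.3309*15) = 0.006988425; exp(-0.0631*15) = 0.3880970
N_B = 0.3309 * 523258 / (0.0631 - 0.3309) * (0.006988425 - 0.3880970)
N_B = 246406

246406


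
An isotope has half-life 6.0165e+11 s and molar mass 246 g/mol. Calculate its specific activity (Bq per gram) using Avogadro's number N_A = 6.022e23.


lambda = ln(2) / t_half = ln(2) / 6.0165e+11 = 1.152077e-12 /s
SA = lambda * N_A / M
SA = 1.152077e-12 * 6.022e23 / 246
SA = 2.8202e+09 Bq/g

2.8202e+09


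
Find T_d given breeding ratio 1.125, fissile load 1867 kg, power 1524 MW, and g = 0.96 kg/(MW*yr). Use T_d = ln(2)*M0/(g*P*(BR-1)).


Breeding gain G = BR - 1 = 1.125 - 1 = 0.125
Fissile production rate = g * P * G = 0.96 * 1524 * 0.125 = 182.88 kg/yr
T_d = ln(2) * M0 / (g * P * G)
T_d = ln(2) * 1867 / 182.88 = 7.0763 yr

7.0763


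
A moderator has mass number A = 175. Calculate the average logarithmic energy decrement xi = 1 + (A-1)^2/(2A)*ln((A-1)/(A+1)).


xi = 1 + (A-1)^2/(2A) * ln((A-1)/(A+1))
xi = 1 + (175-1)^2/(2*175) * ln((175-1)/(175 +1))
xi = 0.011385

0.011385


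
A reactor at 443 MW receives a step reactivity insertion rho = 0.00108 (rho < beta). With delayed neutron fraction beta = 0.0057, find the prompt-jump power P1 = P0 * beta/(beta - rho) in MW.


P1/P0 = beta / (beta - rho)
P1/P0 = 0.0057 / (0.0057 - 0.00108) = 1.233766
P1 = 443 * 1.233766 = 546.56 MW

546.56


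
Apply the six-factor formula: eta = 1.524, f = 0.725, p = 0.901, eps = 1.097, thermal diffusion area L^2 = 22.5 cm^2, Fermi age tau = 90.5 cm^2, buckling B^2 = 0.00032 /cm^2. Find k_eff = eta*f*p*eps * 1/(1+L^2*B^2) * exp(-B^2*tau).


k_inf = eta*f*p*eps = 1.524*0.725*0.901*1.097 = 1.092080
P_TNL = 1/(1 + L^2*B^2) = 1/(1 + 22.5*0.00032) = 0.9928515
P_FNL = exp(-B^2*tau) = exp(-0.00032*90.5) = 0.9714553
k_eff = k_inf * P_TNL * P_FNL = 1.092080 * 0.9928515 * 0.9714553
k_eff = 1.0533

1.0533


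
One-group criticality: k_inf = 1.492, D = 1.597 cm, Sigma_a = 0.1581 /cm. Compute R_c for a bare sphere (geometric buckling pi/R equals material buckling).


L^2 = D / Sigma_a = 1.597 / 0.1581 = 10.10120 cm^2
B_m^2 = (k_inf - 1) / L^2 = (1.492 - 1) / 10.10120 = 0.04870708 /cm^2
For a bare sphere: B_g = pi/R, so R_c = pi / sqrt(B_m^2)
R_c = pi / sqrt(0.04870708) = 14.235 cm

14.235


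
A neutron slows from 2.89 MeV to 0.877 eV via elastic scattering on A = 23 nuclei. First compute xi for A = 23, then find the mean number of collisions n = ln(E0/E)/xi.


xi = 1 + (A-1)^2/(2A)*ln((A-1)/(A+1)) = 0.08448899 (for A = 23)
n = ln(E0/E) / xi
n = ln(2.89e6 / 0.877) / 0.08448899
n = ln(3.295325e+06) / 0.08448899 = 177.63

177.63


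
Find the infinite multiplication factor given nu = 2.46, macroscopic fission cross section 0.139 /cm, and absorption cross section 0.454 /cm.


k_inf = nu * Sigma_f / Sigma_a
k_inf = 2.46 * 0.139 / 0.454
k_inf = 0.75317

0.75317


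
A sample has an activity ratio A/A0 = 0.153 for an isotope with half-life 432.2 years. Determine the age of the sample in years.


lambda = ln(2) / t_half = ln(2) / 432.2 = 0.001603765 /yr
t = -ln(A/A0) / lambda
t = -ln(0.153) / 0.001603765
t = 1170.6 yr

1170.6


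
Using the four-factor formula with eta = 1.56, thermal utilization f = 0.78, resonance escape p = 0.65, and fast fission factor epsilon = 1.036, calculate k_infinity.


k_inf = eta * f * p * epsilon
k_inf = 1.56 * 0.78 * 0.65 * 1.036
k_inf = 0.81939

0.81939


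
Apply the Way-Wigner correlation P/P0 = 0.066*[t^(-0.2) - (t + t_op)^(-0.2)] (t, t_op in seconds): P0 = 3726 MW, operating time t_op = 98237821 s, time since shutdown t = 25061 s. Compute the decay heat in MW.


P/P0 = 0.066 * [t^(-0.2) - (t + t_op)^(-0.2)]
P/P0 = 0.066 * [25061^(-0.2) - (25061 + 98237821)^(-0.2)]
P/P0 = 0.066 * [0.1318865 - 0.02520705] = 0.007040844
P = 3726 * 0.007040844 = 26.234 MW

26.234


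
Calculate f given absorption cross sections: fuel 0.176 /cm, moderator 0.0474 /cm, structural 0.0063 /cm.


f = Sigma_a_fuel / (Sigma_a_fuel + Sigma_a_mod + Sigma_a_other)
f = 0.176 / (0.176 + 0.0474 + 0.0063)
f = 0.76622

0.76622


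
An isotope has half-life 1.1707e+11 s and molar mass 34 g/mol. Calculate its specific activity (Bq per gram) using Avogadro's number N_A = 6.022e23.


lambda = ln(2) / t_half = ln(2) / 1.1707e+11 = 5.920793e-12 /s
SA = lambda * N_A / M
SA = 5.920793e-12 * 6.022e23 / 34
SA = 1.0487e+11 Bq/g

1.0487e+11


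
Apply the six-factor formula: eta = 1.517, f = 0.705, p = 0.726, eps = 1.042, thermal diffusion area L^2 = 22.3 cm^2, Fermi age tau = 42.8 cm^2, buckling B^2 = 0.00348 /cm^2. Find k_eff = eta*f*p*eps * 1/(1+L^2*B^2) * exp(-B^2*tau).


k_inf = eta*f*p*eps = 1.517*0.705*0.726*1.042 = 0.8090568
P_TNL = 1/(1 + L^2*B^2) = 1/(1 + 22.3*0.00348) = 0.9279847
P_FNL = exp(-B^2*tau) = exp(-0.00348*42.8) = 0.8616174
k_eff = k_inf * P_TNL * P_FNL = 0.8090568 * 0.9279847 * 0.8616174
k_eff = 0.64690

0.64690


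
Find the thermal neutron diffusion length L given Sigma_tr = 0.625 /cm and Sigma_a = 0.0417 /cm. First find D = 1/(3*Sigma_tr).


D = 1 / (3 * Sigma_tr) = 1 / (3 * 0.625) = 0.5333333 cm
L = sqrt(D / Sigma_a)
L = sqrt(0.5333333 / 0.0417)
L = 3.5763 cm

3.5763


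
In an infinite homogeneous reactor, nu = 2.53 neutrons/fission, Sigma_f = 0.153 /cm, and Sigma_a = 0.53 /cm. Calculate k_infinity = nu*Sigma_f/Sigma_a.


k_inf = nu * Sigma_f / Sigma_a
k_inf = 2.53 * 0.153 / 0.53
k_inf = 0.73036

0.73036


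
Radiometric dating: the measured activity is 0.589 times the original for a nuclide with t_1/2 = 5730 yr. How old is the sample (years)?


lambda = ln(2) / t_half = ln(2) / 5730 = 1.209681e-04 /yr
t = -ln(A/A0) / lambda
t = -ln(0.589) / 1.209681e-04
t = 4375.8 yr

4375.8


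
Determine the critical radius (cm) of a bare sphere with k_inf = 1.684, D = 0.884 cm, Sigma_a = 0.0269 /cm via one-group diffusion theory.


L^2 = D / Sigma_a = 0.884 / 0.0269 = 32.86245 cm^2
B_m^2 = (k_inf - 1) / L^2 = (1.684 - 1) / 32.86245 = 0.02081403 /cm^2
For a bare sphere: B_g = pi/R, so R_c = pi / sqrt(B_m^2)
R_c = pi / sqrt(0.02081403) = 21.776 cm

21.776


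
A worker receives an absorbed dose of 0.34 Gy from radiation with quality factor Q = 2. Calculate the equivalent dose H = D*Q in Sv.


H = D * Q
H = 0.34 * 2
H = 0.68000 Sv

0.68000


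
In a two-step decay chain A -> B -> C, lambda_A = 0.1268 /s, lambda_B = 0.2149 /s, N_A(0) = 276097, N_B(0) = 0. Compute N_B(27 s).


N_B(t) = lambda_A * N_A0 / (lambda_B - lambda_A) * [exp(-lambda_A*t) - exp(-lambda_B*t)]
exp(-0.1268*27) = 0.03259488; exp(-0.2149*27) = 0.003020599
N_B = 0.1268 * 276097 / (0.2149 - 0.1268) * (0.03259488 - 0.003020599)
N_B = 11752

11752


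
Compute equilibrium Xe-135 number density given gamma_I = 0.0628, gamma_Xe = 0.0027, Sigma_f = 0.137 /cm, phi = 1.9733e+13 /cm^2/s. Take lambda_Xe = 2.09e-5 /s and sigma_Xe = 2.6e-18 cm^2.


Xe_eq = (gamma_I + gamma_Xe) * Sigma_f * phi / (lambda_Xe + sigma_Xe * phi)
Numerator = (0.0628 + 0.0027) * 0.137 * 1.9733e+13 = 1.770741e+11
Denominator = 2.09e-5 + 2.6e-18 * 1.9733e+13 = 7.220580e-05
Xe_eq = 1.770741e+11 / 7.220580e-05 = 2.4524e+15 /cm^3

2.4524e+15


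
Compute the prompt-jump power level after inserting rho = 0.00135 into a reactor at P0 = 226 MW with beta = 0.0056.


P1/P0 = beta / (beta - rho)
P1/P0 = 0.0056 / (0.0056 - 0.00135) = 1.317647
P1 = 226 * 1.317647 = 297.79 MW

297.79


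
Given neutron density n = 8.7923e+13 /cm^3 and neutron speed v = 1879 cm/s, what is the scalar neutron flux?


phi = n * v
phi = 8.7923e+13 * 1879
phi = 1.6521e+17 /cm^2/s

1.6521e+17


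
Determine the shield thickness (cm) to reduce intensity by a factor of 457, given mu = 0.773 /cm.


x = ln(factor) / mu
x = ln(457) / 0.773
x = 7.9233 cm

7.9233


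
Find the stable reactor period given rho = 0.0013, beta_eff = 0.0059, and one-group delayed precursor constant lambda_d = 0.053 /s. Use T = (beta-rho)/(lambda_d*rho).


T = (beta - rho) / (lambda_d * rho)
T = (0.0059 - 0.0013) / (0.053 * 0.0013)
T = 66.763 s

66.763


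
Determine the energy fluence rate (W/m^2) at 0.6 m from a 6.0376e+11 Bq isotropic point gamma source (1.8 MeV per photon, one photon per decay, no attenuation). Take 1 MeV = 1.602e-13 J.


psi = A * E * 1.602e-13 / (4*pi*r^2)
psi = 6.0376e+11 * 1.8 * 1.602e-13 / (4*pi*0.6^2)
psi = 0.038485 W/m^2

0.038485


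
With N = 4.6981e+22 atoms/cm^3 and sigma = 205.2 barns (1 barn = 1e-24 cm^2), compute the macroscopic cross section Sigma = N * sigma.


Sigma = N * sigma_barns * 1e-24
Sigma = 4.6981e+22 * 205.2 * 1e-24
Sigma = 9.6405 /cm

9.6405


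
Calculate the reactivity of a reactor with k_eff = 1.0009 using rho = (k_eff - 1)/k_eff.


rho = (k_eff - 1) / k_eff
rho = (1.0009 - 1) / 1.0009
rho = 8.9919e-04

8.9919e-04


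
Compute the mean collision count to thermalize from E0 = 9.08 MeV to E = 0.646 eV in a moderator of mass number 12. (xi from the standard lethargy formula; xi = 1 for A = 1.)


xi = 1 + (A-1)^2/(2A)*ln((A-1)/(A+1)) = 0.1577690 (for A = 12)
n = ln(E0/E) / xi
n = ln(9.08e6 / 0.646) / 0.1577690
n = ln(1.405573e+07) / 0.1577690 = 104.32

104.32


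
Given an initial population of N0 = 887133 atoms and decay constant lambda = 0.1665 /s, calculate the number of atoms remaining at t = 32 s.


N = N0 * exp(-lambda * t)
N = 887133 * exp(-0.1665 * 32)
N = 4305.9

4305.9


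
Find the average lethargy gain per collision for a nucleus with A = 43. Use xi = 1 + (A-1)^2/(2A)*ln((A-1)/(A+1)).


xi = 1 + (A-1)^2/(2A) * ln((A-1)/(A+1))
xi = 1 + (43-1)^2/(2*43) * ln((43-1)/(43 +1))
xi = 0.045799

0.045799


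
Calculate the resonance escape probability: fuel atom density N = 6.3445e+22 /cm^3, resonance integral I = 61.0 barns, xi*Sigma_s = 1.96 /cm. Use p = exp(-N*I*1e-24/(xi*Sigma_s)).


p = exp(-N * I * 1e-24 / (xi*Sigma_s))
p = exp(-6.3445e+22 * 61.0 * 1e-24 / 1.96)
p = 0.13882

0.13882


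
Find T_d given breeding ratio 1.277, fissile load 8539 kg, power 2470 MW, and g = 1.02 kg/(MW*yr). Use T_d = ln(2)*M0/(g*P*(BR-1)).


Breeding gain G = BR - 1 = 1.277 - 1 = 0.277
Fissile production rate = g * P * G = 1.02 * 2470 * 0.277 = 697.8738 kg/yr
T_d = ln(2) * M0 / (g * P * G)
T_d = ln(2) * 8539 / 697.8738 = 8.4812 yr

8.4812


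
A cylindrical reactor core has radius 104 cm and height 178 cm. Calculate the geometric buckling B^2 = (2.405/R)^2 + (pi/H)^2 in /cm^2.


B^2 = (2.405/R)^2 + (pi/H)^2
B^2 = (2.405/104)^2 + (pi/178)^2
B^2 = 8.4627e-04 /cm^2

8.4627e-04


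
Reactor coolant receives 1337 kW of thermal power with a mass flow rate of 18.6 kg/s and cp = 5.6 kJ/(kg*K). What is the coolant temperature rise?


dT = Q / (m_dot * cp)
dT = 1337 / (18.6 * 5.6)
dT = 12.836 C

12.836


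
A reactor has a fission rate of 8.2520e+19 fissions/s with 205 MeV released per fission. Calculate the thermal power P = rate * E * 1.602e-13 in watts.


P = fission_rate * E_MeV * 1.602e-13
P = 8.2520e+19 * 205 * 1.602e-13
P = 2.7100e+09 W

2.7100e+09


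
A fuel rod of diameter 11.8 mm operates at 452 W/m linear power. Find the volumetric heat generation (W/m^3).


r = D / 2 / 1000 = 11.8 / 2 / 1000 = 0.0059 m
q''' = q' / (pi * r^2)
q''' = 452 / (pi * 0.0059^2)
q''' = 4.1332e+06 W/m^3

4.1332e+06


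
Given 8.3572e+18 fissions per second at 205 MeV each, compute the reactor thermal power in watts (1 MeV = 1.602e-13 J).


P = fission_rate * E_MeV * 1.602e-13
P = 8.3572e+18 * 205 * 1.602e-13
P = 2.7446e+08 W

2.7446e+08


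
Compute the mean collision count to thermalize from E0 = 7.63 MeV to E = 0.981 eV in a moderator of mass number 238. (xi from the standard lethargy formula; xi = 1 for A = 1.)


xi = 1 + (A-1)^2/(2A)*ln((A-1)/(A+1)) = 0.008379872 (for A = 238)
n = ln(E0/E) / xi
n = ln(7.63e6 / 0.981) / 0.008379872
n = ln(7.777778e+06) / 0.008379872 = 1893.4

1893.4


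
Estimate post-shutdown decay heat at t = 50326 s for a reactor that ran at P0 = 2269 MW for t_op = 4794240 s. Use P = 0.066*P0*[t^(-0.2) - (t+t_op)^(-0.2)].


P/P0 = 0.066 * [t^(-0.2) - (t + t_op)^(-0.2)]
P/P0 = 0.066 * [50326^(-0.2) - (50326 + 4794240)^(-0.2)]
P/P0 = 0.066 * [0.1147206 - 0.04602026] = 0.004534222
P = 2269 * 0.004534222 = 10.288 MW

10.288


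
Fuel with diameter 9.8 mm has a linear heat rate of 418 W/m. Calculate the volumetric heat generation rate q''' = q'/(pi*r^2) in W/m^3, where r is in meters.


r = D / 2 / 1000 = 9.8 / 2 / 1000 = 0.0049 m
q''' = q' / (pi * r^2)
q''' = 418 / (pi * 0.0049^2)
q''' = 5.5416e+06 W/m^3

5.5416e+06
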